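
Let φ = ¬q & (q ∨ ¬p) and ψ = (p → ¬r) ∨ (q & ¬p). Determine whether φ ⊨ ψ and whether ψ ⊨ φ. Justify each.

Not equivalent: only (⇒) holds.

Forward direction. Assume the antecedent. If p is true, the antecedent cannot hold. If p is false, (p → ¬r) ∨ (q & ¬p) reduces to true regardless of the other variables. Either way (p → ¬r) ∨ (q & ¬p) holds.

Converse. This fails. Under p = T, q = F, r = F, the left side is false but the right side is true.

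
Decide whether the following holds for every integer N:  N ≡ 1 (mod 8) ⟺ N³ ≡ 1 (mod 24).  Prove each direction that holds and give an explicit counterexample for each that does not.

(⇒) fails; (⇐) holds.

(⇒) This fails: take N = 9. Then 9 ≡ 1 (mod 8), but 9³ = 729 ≡ 9 (mod 24), not 1.

(⇐) Conversely, the residues r modulo 24 with r³ ≡ 1 (mod 24) are exactly {1}, and each is ≡ 1 (mod 8).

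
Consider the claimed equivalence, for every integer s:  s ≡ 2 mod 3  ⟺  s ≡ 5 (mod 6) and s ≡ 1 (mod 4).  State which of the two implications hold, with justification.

Only the reverse direction holds.

[⇒] This fails: s = 8 gives 8 ≡ 2 (mod 3) but 8 ≡ 2 (mod 6), so the conjunction on the right does not hold.

[⇐] Conversely, if s ≡ 5 (mod 6) and s ≡ 1 (mod 4), then by the Chinese remainder theorem s ≡ 5 (mod 12). Since 5 ≡ 2 (mod 3) and 3 ∣ 12, we get s ≡ 2 (mod 3).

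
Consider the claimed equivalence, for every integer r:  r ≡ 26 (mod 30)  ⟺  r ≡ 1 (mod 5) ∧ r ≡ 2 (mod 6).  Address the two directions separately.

[⇐] If r ≡ 1 (mod 5) and r ≡ 2 (mod 6), then by the Chinese remainder theorem r ≡ 26 (mod 30). This is exactly r ≡ 26 (mod 30).

[⇒] Suppose r ≡ 26 (mod 30); write r = 30j + 26. Since 5 ∣ 30, reducing mod 5 gives r ≡ 26 ≡ 1 (mod 5); since 6 ∣ 30, reducing mod 6 gives r ≡ 26 ≡ 2 (mod 6).

Both directions hold.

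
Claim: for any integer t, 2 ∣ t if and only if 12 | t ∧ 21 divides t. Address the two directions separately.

(⟹) This fails: take t = 2. Certainly 2 ∣ 2, but 12 ∤ 2.

(⟸) Suppose 12 ∣ t and 21 ∣ t. Any common multiple of 12 and 21 is a multiple of their lcm; here lcm(12, 21) = 12·21/gcd(12, 21) = 252/3 = 84, so 84 ∣ t. Since 2 ∣ 84, it follows that 2 ∣ t.

Only the reverse direction holds.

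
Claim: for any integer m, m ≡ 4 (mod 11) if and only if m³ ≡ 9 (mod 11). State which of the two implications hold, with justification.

Forward direction. Suppose m ≡ 4 (mod 11). Write m = 11j + 4. Then (11j + 4)³ = 1331j³ + 1452j² + 528j + 64 = 11(121j³ + 132j² + 48j + 5) + 9, so m³ ≡ 9 (mod 11).

Converse. For the converse, argue contrapositively. If m ≢ 4 (mod 11), then m is congruent to one of 0, 1, 2, 3, 5, 6, 7, 8, 9, 10 modulo 11, and these give m³ ≡ 0, 1, 8, 5, 4, 7, 2, 6, 3, 10 respectively — never 9.

Both directions hold; the statement is true.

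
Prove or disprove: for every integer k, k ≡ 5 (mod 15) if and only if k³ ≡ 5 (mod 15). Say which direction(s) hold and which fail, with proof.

Both directions hold; the statement is true.

Converse. Suppose k³ ≡ 5 (mod 15). The only residue r in {0, …, 14} with r³ ≡ 5 (mod 15) is r = 5, so k ≡ 5 (mod 15).

Forward direction. Suppose k ≡ 5 (mod 15). Write k = 15j + 5. Then (15j + 5)³ = 3375j³ + 3375j² + 1125j + 125 = 15(225j³ + 225j² + 75j + 8) + 5, so k³ ≡ 5 (mod 15).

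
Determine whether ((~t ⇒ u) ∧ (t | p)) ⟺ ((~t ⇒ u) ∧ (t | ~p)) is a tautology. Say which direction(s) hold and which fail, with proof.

Neither direction holds.

[⇒] This fails. Under p = T, u = T, t = F, the left side is true but the right side is false.

[⇐] This fails. Under p = F, u = T, t = F, the left side is false but the right side is true.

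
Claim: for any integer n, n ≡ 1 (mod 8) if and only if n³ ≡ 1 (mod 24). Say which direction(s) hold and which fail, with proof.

(→) This fails: take n = 9. Then 9 ≡ 1 (mod 8), but 9³ = 729 ≡ 9 (mod 24), not 1.

(←) Conversely, the residues r modulo 24 with r³ ≡ 1 (mod 24) are exactly {1}, and each is ≡ 1 (mod 8).

Not equivalent: only (⇐) holds.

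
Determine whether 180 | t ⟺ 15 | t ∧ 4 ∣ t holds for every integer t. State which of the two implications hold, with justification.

(⇒) holds; (⇐) fails.

(⇐) This fails: take t = 60. Both 15 ∣ 60 and 4 ∣ 60, yet 60 is not a multiple of 180 (since 60 = 0·180 + 60), so 180 ∤ 60.

(⇒) If 180 ∣ t, write t = 180q. Since 180 = 12·15, t = 15·(12q), so 15 ∣ t; and since 180 = 45·4, t = 4·(45q), so 4 ∣ t.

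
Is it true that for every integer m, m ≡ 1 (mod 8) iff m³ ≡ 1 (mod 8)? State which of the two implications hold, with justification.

Both directions hold.

(→) Suppose m ≡ 1 (mod 8). Write m = 8j + 1. Then (8j + 1)³ = 512j³ + 192j² + 24j + 1 = 8(64j³ + 24j² + 3j) + 1, so m³ ≡ 1 (mod 8).

(←) Conversely, suppose m³ ≡ 1 (mod 8). The only residue r in {0, …, 7} with r³ ≡ 1 (mod 8) is r = 1, so m ≡ 1 (mod 8).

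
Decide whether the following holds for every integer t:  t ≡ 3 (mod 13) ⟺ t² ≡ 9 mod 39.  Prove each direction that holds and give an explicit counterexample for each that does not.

(⟹) This fails: take t = 16. Then 16 ≡ 3 (mod 13), but 16² = 256 ≡ 22 (mod 39), not 9.

(⟸) This fails: take t = 36. Then 36² = 1296 ≡ 9 (mod 39), yet 36 ≡ 10 (mod 13), not 3.

(⇒) fails and (⇐) fails.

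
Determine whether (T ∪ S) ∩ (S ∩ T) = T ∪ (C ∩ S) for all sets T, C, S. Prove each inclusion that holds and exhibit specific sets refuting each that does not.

Forward inclusion. Let x ∈ (T ∪ S) ∩ (S ∩ T). Then either x ∈ T ∩ S and x ∉ C; or x ∈ T ∩ C ∩ S. In each case x ∈ T ∪ (C ∩ S), so (T ∪ S) ∩ (S ∩ T) ⊆ T ∪ (C ∩ S).

Reverse inclusion. This inclusion fails. Take T = {1}, C = ∅, S = ∅; then 1 ∈ T ∪ (C ∩ S) but 1 ∉ (T ∪ S) ∩ (S ∩ T).

The sets are not equal: only the forward inclusion holds.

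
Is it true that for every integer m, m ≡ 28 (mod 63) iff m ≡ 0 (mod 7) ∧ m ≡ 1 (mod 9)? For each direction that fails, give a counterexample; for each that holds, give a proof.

(⇒) Suppose m ≡ 28 (mod 63); write m = 63j + 28. Since 7 ∣ 63, reducing mod 7 gives m ≡ 28 ≡ 0 (mod 7); since 9 ∣ 63, reducing mod 9 gives m ≡ 28 ≡ 1 (mod 9).

(⇐) Conversely, if m ≡ 0 (mod 7) and m ≡ 1 (mod 9), then by the Chinese remainder theorem m ≡ 28 (mod 63). This is exactly m ≡ 28 (mod 63).

Both directions hold; the statement is true.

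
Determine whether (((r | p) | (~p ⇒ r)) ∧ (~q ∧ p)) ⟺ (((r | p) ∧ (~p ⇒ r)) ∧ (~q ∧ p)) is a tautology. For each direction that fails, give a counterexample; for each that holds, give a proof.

[⇒] Assume the antecedent. If r is true, the antecedent forces (r = T, p = T, q = F), and the consequent holds there. If r is false, the antecedent forces (r = F, p = T, q = F), and the consequent holds there. Either way the consequent holds.

[⇐] Assume the antecedent. If r is true, the antecedent forces (r = T, p = T, q = F), and the consequent holds there. If r is false, the antecedent forces (r = F, p = T, q = F), and the consequent holds there. Either way the consequent holds.

Both implications hold.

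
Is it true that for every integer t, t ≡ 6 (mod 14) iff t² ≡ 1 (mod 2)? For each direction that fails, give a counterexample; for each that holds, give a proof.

Forward direction. This fails: take t = 6. Then 6 ≡ 6 (mod 14), but 6² = 36 ≡ 0 (mod 2), not 1.

Converse. This fails: take t = 1. Then 1² = 1 ≡ 1 (mod 2), yet 1 ≡ 1 (mod 14), not 6.

(⇒) fails and (⇐) fails.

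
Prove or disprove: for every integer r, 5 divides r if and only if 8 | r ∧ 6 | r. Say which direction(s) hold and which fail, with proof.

Neither implication holds.

[⇒] This fails: take r = 5. Certainly 5 ∣ 5, but 8 ∤ 5.

[⇐] This fails: take r = 24. Both 8 ∣ 24 and 6 ∣ 24, yet 24 is not a multiple of 5 (since 24 = 4·5 + 4), so 5 ∤ 24.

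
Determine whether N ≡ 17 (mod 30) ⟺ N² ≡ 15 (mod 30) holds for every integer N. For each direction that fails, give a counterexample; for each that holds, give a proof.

Both directions fail.

(⇒) This fails: take N = 17. Then 17 ≡ 17 (mod 30), but 17² = 289 ≡ 19 (mod 30), not 15.

(⇐) This fails: take N = 15. Then 15² = 225 ≡ 15 (mod 30), yet 15 ≡ 15 (mod 30), not 17.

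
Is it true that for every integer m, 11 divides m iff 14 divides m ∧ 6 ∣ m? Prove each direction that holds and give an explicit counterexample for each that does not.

Neither direction holds.

(→) This fails: take m = 11. Certainly 11 ∣ 11, but 14 ∤ 11.

(←) This fails: take m = 42. Both 14 ∣ 42 and 6 ∣ 42, yet 42 is not a multiple of 11 (since 42 = 3·11 + 9), so 11 ∤ 42.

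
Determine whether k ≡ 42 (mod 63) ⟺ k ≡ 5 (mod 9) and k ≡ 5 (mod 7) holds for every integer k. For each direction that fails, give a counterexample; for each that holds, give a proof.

Neither implication holds.

[⇒] This fails: k = 42 gives 42 ≡ 42 (mod 63) but 42 ≡ 6 (mod 9), so the conjunction on the right does not hold.

[⇐] This fails: k = 5 satisfies both congruences on the right (5 ≡ 5 mod 9 and 5 ≡ 5 mod 7) yet 5 ≡ 5 (mod 63), not 42.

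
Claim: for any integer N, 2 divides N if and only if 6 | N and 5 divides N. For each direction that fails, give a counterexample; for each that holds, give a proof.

(⇒) This fails: take N = 2. Certainly 2 ∣ 2, but 6 ∤ 2.

(⇐) Suppose 6 ∣ N and 5 ∣ N. Any common multiple of 6 and 5 is a multiple of their lcm; here gcd(6, 5) = 1, so lcm(6, 5) = 6·5 = 30, so 30 ∣ N. Since 2 ∣ 30, it follows that 2 ∣ N.

The forward direction fails; the converse holds.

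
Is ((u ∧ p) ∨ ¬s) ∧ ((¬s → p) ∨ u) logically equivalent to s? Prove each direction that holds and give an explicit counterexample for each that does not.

(⟹) This fails. Under p = T, u = F, s = F, the left side is true but the right side is false.

(⟸) This fails. Under p = F, u = F, s = T, the left side is false but the right side is true.

(⇒) fails and (⇐) fails.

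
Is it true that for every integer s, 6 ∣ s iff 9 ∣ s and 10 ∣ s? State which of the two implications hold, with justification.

Forward direction. This fails: take s = 6. Certainly 6 ∣ 6, but 9 ∤ 6.

Converse. Suppose 9 ∣ s and 10 ∣ s. Any common multiple of 9 and 10 is a multiple of their lcm; here gcd(9, 10) = 1, so lcm(9, 10) = 9·10 = 90, so 90 ∣ s. Since 6 ∣ 90, it follows that 6 ∣ s.

Only the converse holds.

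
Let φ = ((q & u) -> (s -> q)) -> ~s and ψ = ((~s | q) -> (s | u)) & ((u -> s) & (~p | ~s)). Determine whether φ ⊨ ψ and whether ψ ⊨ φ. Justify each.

[⇒] This fails. Under q = F, s = F, p = F, u = F, the left side is true but the right side is false.

[⇐] This fails. Under q = F, s = T, p = F, u = T, the left side is false but the right side is true.

Neither direction holds.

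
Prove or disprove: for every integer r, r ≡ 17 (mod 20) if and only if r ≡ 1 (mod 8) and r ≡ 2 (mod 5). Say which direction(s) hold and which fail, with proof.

(⇒) fails; (⇐) holds.

Converse. If r ≡ 1 (mod 8) and r ≡ 2 (mod 5), then by the Chinese remainder theorem r ≡ 17 (mod 40). Since 17 ≡ 17 (mod 20) and 20 ∣ 40, we get r ≡ 17 (mod 20).

Forward direction. This fails: r = 37 gives 37 ≡ 17 (mod 20) but 37 ≡ 5 (mod 8), so the conjunction on the right does not hold.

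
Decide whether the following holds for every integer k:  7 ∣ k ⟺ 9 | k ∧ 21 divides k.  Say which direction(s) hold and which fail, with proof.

Only the reverse direction holds.

Forward direction. This fails: take k = 7. Certainly 7 ∣ 7, but 9 ∤ 7.

Converse. Suppose 9 ∣ k and 21 ∣ k. Any common multiple of 9 and 21 is a multiple of their lcm; here lcm(9, 21) = 9·21/gcd(9, 21) = 189/3 = 63, so 63 ∣ k. Since 7 ∣ 63, it follows that 7 ∣ k.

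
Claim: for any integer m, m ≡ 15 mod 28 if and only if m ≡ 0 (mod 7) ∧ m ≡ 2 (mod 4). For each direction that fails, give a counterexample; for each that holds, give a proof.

Neither direction holds.

(⇒) This fails: m = 15 gives 15 ≡ 15 (mod 28) but 15 ≡ 1 (mod 7), so the conjunction on the right does not hold.

(⇐) This fails: m = 14 satisfies both congruences on the right (14 ≡ 0 mod 7 and 14 ≡ 2 mod 4) yet 14 ≡ 14 (mod 28), not 15.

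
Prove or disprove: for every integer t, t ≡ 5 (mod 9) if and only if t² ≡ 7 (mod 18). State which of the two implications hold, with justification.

(⟹) This fails: take t = 14. Then 14 ≡ 5 (mod 9), but 14² = 196 ≡ 16 (mod 18), not 7.

(⟸) This fails: take t = 13. Then 13² = 169 ≡ 7 (mod 18), yet 13 ≡ 4 (mod 9), not 5.

Neither implication holds.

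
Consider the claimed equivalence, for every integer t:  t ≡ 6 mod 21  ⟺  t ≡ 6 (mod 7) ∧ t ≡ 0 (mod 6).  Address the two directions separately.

(⇒) This fails: t = 27 gives 27 ≡ 6 (mod 21) but 27 ≡ 3 (mod 6), so the conjunction on the right does not hold.

(⇐) Conversely, if t ≡ 6 (mod 7) and t ≡ 0 (mod 6), then by the Chinese remainder theorem t ≡ 6 (mod 42). Since 6 ≡ 6 (mod 21) and 21 ∣ 42, we get t ≡ 6 (mod 21).

Only the reverse direction holds.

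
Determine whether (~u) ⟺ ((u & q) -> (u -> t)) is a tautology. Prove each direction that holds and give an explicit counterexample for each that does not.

(⟹) Assume the antecedent. If u is true, the antecedent cannot hold. If u is false, (u & q) -> (u -> t) reduces to true regardless of the other variables. Either way (u & q) -> (u -> t) holds.

(⟸) This fails. Under u = T, q = F, t = F, the left side is false but the right side is true.

The forward direction holds; the converse fails.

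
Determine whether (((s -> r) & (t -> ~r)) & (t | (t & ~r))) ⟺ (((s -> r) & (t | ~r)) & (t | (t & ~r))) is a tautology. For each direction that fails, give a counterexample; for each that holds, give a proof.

(⇒) Assume the antecedent. If r is true, the antecedent cannot hold. If r is false, the antecedent forces (r = F, s = F, t = T), and the consequent holds there. Either way the consequent holds.

(⇐) This fails. Under r = T, s = F, t = T, the left side is false but the right side is true.

Only the forward implication holds.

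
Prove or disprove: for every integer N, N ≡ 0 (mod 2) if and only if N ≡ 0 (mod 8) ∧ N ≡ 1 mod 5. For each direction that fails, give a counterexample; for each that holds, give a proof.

(⟸) If N ≡ 0 (mod 8) and N ≡ 1 (mod 5), then by the Chinese remainder theorem N ≡ 16 (mod 40). Since 16 ≡ 0 (mod 2) and 2 ∣ 40, we get N ≡ 0 (mod 2).

(⟹) This fails: N = 0 gives 0 ≡ 0 (mod 2) but 0 ≡ 0 (mod 5), so the conjunction on the right does not hold.

Not equivalent: only (⇐) holds.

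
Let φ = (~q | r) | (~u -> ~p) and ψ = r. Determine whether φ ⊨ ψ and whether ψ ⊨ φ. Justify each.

Forward direction. This fails. Under r = F, q = F, p = F, u = F, the left side is true but the right side is false.

Converse. Assume the antecedent. If r is true, (~q | r) | (~u -> ~p) reduces to true regardless of the other variables. If r is false, the antecedent cannot hold. Either way (~q | r) | (~u -> ~p) holds.

Only the converse holds.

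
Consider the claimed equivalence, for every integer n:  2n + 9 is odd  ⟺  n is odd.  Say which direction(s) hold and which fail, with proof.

[⇒] This fails: take n = 4. Then 2n + 9 = 17, which is odd, yet n = 4 is even, not odd.

[⇐] Suppose n is odd. Since 2 is even, 2n is even for every n, so 2n + 9 has the same parity as 9, which is odd. Hence 2n + 9 is odd.

Only the reverse direction holds.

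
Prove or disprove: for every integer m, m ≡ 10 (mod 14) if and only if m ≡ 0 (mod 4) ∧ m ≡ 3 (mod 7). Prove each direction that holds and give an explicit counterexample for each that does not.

[⇒] This fails: m = 10 gives 10 ≡ 10 (mod 14) but 10 ≡ 2 (mod 4), so the conjunction on the right does not hold.

[⇐] Conversely, if m ≡ 0 (mod 4) and m ≡ 3 (mod 7), then by the Chinese remainder theorem m ≡ 24 (mod 28). Since 24 ≡ 10 (mod 14) and 14 ∣ 28, we get m ≡ 10 (mod 14).

Only the converse holds.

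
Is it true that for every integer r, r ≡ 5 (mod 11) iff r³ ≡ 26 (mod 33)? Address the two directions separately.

Not equivalent: only (⇐) holds.

(⟹) This fails: take r = 16. Then 16 ≡ 5 (mod 11), but 16³ = 4096 ≡ 4 (mod 33), not 26.

(⟸) Conversely, the residues r modulo 33 with r³ ≡ 26 (mod 33) are exactly {5}, and each is ≡ 5 (mod 11).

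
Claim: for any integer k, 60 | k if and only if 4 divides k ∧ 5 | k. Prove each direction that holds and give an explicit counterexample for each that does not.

(⇒) holds; (⇐) fails.

(→) If 60 ∣ k, write k = 60q. Since 60 = 15·4, k = 4·(15q), so 4 ∣ k; and since 60 = 12·5, k = 5·(12q), so 5 ∣ k.

(←) This fails: take k = 20. Both 4 ∣ 20 and 5 ∣ 20, yet 20 is not a multiple of 60 (since 20 = 0·60 + 20), so 60 ∤ 20.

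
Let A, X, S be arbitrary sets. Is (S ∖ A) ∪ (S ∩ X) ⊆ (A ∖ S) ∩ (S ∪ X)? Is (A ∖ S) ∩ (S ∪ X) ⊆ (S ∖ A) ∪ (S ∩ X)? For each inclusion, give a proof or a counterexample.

Neither inclusion holds.

(⊆) This inclusion fails. Take A = ∅, X = ∅, S = {1}; then 1 ∈ (S ∖ A) ∪ (S ∩ X) but 1 ∉ (A ∖ S) ∩ (S ∪ X).

(⊇) This inclusion fails. Take A = {1}, X = {1}, S = ∅; then 1 ∈ (A ∖ S) ∩ (S ∪ X) but 1 ∉ (S ∖ A) ∪ (S ∩ X).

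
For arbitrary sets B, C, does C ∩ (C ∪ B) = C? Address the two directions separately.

Reverse inclusion. Let x ∈ C. Then either x ∈ C and x ∉ B; or x ∈ B ∩ C. In each case x ∈ C ∩ (C ∪ B), so C ⊆ C ∩ (C ∪ B).

Forward inclusion. Let x ∈ C ∩ (C ∪ B). Then either x ∈ C and x ∉ B; or x ∈ B ∩ C. In each case x ∈ C, so C ∩ (C ∪ B) ⊆ C.

Both inclusions hold.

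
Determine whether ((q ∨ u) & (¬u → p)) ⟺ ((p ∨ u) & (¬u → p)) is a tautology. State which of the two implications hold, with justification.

Forward direction. Assume the antecedent. If p is true, (p ∨ u) & (¬u → p) reduces to true regardless of the other variables. If p is false, the antecedent forces (p = F, q = F, u = T) or (p = F, q = T, u = T), and (p ∨ u) & (¬u → p) holds there. Either way (p ∨ u) & (¬u → p) holds.

Converse. This fails. Under p = T, q = F, u = F, the left side is false but the right side is true.

The forward direction holds; the converse fails.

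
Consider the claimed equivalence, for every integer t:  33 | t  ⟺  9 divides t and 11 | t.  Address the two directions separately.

Not equivalent: only (⇐) holds.

[⇐] Suppose 9 ∣ t and 11 ∣ t. Any common multiple of 9 and 11 is a multiple of their lcm; here gcd(9, 11) = 1, so lcm(9, 11) = 9·11 = 99, so 99 ∣ t. Since 33 ∣ 99, it follows that 33 ∣ t.

[⇒] This fails: take t = 33. Certainly 33 ∣ 33, but 9 ∤ 33.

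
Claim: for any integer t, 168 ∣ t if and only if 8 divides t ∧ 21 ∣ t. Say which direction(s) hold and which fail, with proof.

Forward direction. If 168 ∣ t, write t = 168q. Since 168 = 21·8, t = 8·(21q), so 8 ∣ t; and since 168 = 8·21, t = 21·(8q), so 21 ∣ t.

Converse. Suppose 8 ∣ t and 21 ∣ t. Any common multiple of 8 and 21 is a multiple of their lcm; here gcd(8, 21) = 1, so lcm(8, 21) = 8·21 = 168, so 168 ∣ t.

Equivalent; both directions hold.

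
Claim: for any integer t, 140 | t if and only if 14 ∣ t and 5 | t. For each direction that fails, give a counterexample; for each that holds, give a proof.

Not equivalent: only (⇒) holds.

[⇒] If 140 ∣ t, write t = 140q. Since 140 = 10·14, t = 14·(10q), so 14 ∣ t; and since 140 = 28·5, t = 5·(28q), so 5 ∣ t.

[⇐] This fails: take t = 70. Both 14 ∣ 70 and 5 ∣ 70, yet 70 is not a multiple of 140 (since 70 = 0·140 + 70), so 140 ∤ 70.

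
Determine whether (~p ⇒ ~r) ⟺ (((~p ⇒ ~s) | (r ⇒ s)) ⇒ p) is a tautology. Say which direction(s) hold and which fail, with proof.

(⇐) Assume the antecedent. If s is true, the antecedent forces (s = T, r = F, p = T) or (s = T, r = T, p = T), and ~p ⇒ ~r holds there. If s is false, the antecedent forces (s = F, r = F, p = T) or (s = F, r = T, p = T), and ~p ⇒ ~r holds there. Either way ~p ⇒ ~r holds.

(⇒) This fails. Under s = F, r = F, p = F, the left side is true but the right side is false.

The forward direction fails; the converse holds.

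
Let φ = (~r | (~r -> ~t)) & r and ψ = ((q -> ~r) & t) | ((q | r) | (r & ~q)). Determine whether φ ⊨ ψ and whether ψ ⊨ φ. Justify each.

Only the forward direction holds.

Converse. This fails. Under q = T, r = F, t = F, the left side is false but the right side is true.

Forward direction. Assume the antecedent. If q is true, the consequent reduces to true regardless of the other variables. If q is false, the antecedent forces (q = F, r = T, t = F) or (q = F, r = T, t = T), and the consequent holds there. Either way the consequent holds.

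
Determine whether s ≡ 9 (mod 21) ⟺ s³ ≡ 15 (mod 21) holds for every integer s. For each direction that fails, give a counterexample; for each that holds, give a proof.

Not equivalent: only (⇒) holds.

Forward direction. Suppose s ≡ 9 (mod 21). Write s = 21j + 9. Then (21j + 9)³ = 9261j³ + 11907j² + 5103j + 729 = 21(441j³ + 567j² + 243j + 34) + 15, so s³ ≡ 15 (mod 21).

Converse. This fails: take s = 15. Then 15³ = 3375 ≡ 15 (mod 21), yet 15 ≡ 15 (mod 21), not 9.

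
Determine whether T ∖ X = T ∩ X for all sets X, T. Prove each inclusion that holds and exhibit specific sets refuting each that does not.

Forward inclusion. This inclusion fails. Take X = ∅, T = {1}; then 1 ∈ T ∖ X but 1 ∉ T ∩ X.

Reverse inclusion. This inclusion fails. Take X = {1}, T = {1}; then 1 ∈ T ∩ X but 1 ∉ T ∖ X.

(⊆) fails and (⊇) fails.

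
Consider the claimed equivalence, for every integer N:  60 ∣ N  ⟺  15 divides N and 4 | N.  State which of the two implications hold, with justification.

Equivalent; both directions hold.

(→) If 60 ∣ N, write N = 60q. Since 60 = 4·15, N = 15·(4q), so 15 ∣ N; and since 60 = 15·4, N = 4·(15q), so 4 ∣ N.

(←) Suppose 15 ∣ N and 4 ∣ N. Any common multiple of 15 and 4 is a multiple of their lcm; here gcd(15, 4) = 1, so lcm(15, 4) = 15·4 = 60, so 60 ∣ N.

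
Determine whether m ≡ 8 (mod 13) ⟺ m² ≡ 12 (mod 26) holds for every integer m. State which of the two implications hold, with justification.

(→) This fails: take m = 21. Then 21 ≡ 8 (mod 13), but 21² = 441 ≡ 25 (mod 26), not 12.

(←) This fails: take m = 18. Then 18² = 324 ≡ 12 (mod 26), yet 18 ≡ 5 (mod 13), not 8.

Neither implication holds.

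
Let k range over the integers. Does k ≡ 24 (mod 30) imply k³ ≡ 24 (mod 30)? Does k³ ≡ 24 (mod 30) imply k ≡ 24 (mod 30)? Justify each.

(⇒) Suppose k ≡ 24 (mod 30). Write k = 30j + 24. Then (30j + 24)³ = 27000j³ + 64800j² + 51840j + 13824 = 30(900j³ + 2160j² + 1728j + 460) + 24, so k³ ≡ 24 (mod 30).

(⇐) Conversely, suppose k³ ≡ 24 (mod 30). The only residue r in {0, …, 29} with r³ ≡ 24 (mod 30) is r = 24, so k ≡ 24 (mod 30).

Both directions hold; the statement is true.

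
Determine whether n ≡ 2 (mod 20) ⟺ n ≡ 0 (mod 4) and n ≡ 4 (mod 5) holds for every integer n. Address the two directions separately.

Forward direction. This fails: n = 2 gives 2 ≡ 2 (mod 20) but 2 ≡ 2 (mod 4), so the conjunction on the right does not hold.

Converse. This fails: n = 4 satisfies both congruences on the right (4 ≡ 0 mod 4 and 4 ≡ 4 mod 5) yet 4 ≡ 4 (mod 20), not 2.

(⇒) fails and (⇐) fails.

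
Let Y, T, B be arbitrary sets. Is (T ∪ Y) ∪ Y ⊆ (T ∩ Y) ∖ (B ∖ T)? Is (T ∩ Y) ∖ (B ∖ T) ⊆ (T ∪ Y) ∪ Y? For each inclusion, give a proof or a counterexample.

The sets are not equal: only the reverse inclusion holds.

(⟹) This inclusion fails. Take Y = {1}, T = ∅, B = ∅; then 1 ∈ (T ∪ Y) ∪ Y but 1 ∉ (T ∩ Y) ∖ (B ∖ T).

(⟸) Let x ∈ (T ∩ Y) ∖ (B ∖ T). Then either x ∈ Y ∩ T and x ∉ B; or x ∈ Y ∩ T ∩ B. In each case x ∈ (T ∪ Y) ∪ Y, so (T ∩ Y) ∖ (B ∖ T) ⊆ (T ∪ Y) ∪ Y.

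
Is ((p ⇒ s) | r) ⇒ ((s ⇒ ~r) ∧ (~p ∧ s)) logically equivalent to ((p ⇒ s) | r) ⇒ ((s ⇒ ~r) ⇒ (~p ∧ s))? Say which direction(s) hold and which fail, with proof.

[⇒] Assume the antecedent. If s is true, the antecedent forces (s = T, p = F, r = F), and the consequent holds there. If s is false, the antecedent forces (s = F, p = T, r = F), and the consequent holds there. Either way the consequent holds.

[⇐] This fails. Under s = T, p = F, r = T, the left side is false but the right side is true.

(⇒) holds; (⇐) fails.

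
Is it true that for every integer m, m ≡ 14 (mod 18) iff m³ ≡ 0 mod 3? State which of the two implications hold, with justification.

Neither direction holds.

(⇒) This fails: take m = 14. Then 14 ≡ 14 (mod 18), but 14³ = 2744 ≡ 2 (mod 3), not 0.

(⇐) This fails: take m = 0. Then 0³ = 0 ≡ 0 (mod 3), yet 0 ≡ 0 (mod 18), not 14.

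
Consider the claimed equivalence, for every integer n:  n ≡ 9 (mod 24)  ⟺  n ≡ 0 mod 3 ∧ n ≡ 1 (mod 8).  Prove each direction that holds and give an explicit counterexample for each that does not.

(→) Suppose n ≡ 9 (mod 24); write n = 24j + 9. Since 3 ∣ 24, reducing mod 3 gives n ≡ 9 ≡ 0 (mod 3); since 8 ∣ 24, reducing mod 8 gives n ≡ 9 ≡ 1 (mod 8).

(←) Conversely, if n ≡ 0 (mod 3) and n ≡ 1 (mod 8), then by the Chinese remainder theorem n ≡ 9 (mod 24). This is exactly n ≡ 9 (mod 24).

Both implications hold.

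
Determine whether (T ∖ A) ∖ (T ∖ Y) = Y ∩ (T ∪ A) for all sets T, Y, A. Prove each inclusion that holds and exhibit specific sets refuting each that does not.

(⟹) Let x ∈ (T ∖ A) ∖ (T ∖ Y). Then x ∈ T ∩ Y and x ∉ A, from which x ∈ Y ∩ (T ∪ A).

(⟸) This inclusion fails. Take T = ∅, Y = {1}, A = {1}; then 1 ∈ Y ∩ (T ∪ A) but 1 ∉ (T ∖ A) ∖ (T ∖ Y).

Only the forward inclusion holds.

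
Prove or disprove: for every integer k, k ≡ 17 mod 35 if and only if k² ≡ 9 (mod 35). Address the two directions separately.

Converse. This fails: take k = 3. Then 3² = 9 ≡ 9 (mod 35), yet 3 ≡ 3 (mod 35), not 17.

Forward direction. Suppose k ≡ 17 mod 35. Write k = 35j + 17. Then (35j + 17)² = 1225j² + 1190j + 289 = 35(35j² + 34j + 8) + 9, so k² ≡ 9 (mod 35).

Not equivalent: only (⇒) holds.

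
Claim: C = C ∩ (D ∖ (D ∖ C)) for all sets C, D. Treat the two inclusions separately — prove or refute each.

Only the reverse inclusion holds.

(⊇) Let x ∈ C ∩ (D ∖ (D ∖ C)). Then x ∈ C ∩ D, from which x ∈ C.

(⊆) This inclusion fails. Take C = {1}, D = ∅; then 1 ∈ C but 1 ∉ C ∩ (D ∖ (D ∖ C)).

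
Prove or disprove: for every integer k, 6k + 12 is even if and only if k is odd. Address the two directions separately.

(⇒) fails; (⇐) holds.

(⟹) This fails: take k = 2. Then 6k + 12 = 24, which is even, yet k = 2 is even, not odd.

(⟸) Suppose k is odd. Since 6 is even, 6k is even for every k, so 6k + 12 has the same parity as 12, which is even. Hence 6k + 12 is even.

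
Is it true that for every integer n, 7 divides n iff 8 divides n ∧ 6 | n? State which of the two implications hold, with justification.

[⇒] This fails: take n = 7. Certainly 7 ∣ 7, but 8 ∤ 7.

[⇐] This fails: take n = 24. Both 8 ∣ 24 and 6 ∣ 24, yet 24 is not a multiple of 7 (since 24 = 3·7 + 3), so 7 ∤ 24.

Both directions fail.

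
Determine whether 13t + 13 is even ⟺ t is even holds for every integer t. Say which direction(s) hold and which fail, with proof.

(→) This fails: t = 1 gives 13t + 13 = 26, which is even, but 1 is odd, not even.

(←) This also fails: t = 0 is even, but 13t + 13 = 13 is odd, not even.

Both directions fail.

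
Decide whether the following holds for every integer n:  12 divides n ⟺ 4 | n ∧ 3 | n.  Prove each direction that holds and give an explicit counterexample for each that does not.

(←) Suppose 4 ∣ n and 3 ∣ n. Any common multiple of 4 and 3 is a multiple of their lcm; here gcd(4, 3) = 1, so lcm(4, 3) = 4·3 = 12, so 12 ∣ n.

(→) If 12 ∣ n, write n = 12q. Since 12 = 3·4, n = 4·(3q), so 4 ∣ n; and since 12 = 4·3, n = 3·(4q), so 3 ∣ n.

Both directions hold; the statement is true.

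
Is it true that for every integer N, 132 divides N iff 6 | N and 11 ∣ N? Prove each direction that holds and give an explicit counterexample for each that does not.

Only the forward direction holds.

(⇐) This fails: take N = 66. Both 6 ∣ 66 and 11 ∣ 66, yet 66 is not a multiple of 132 (since 66 = 0·132 + 66), so 132 ∤ 66.

(⇒) If 132 ∣ N, write N = 132q. Since 132 = 22·6, N = 6·(22q), so 6 ∣ N; and since 132 = 12·11, N = 11·(12q), so 11 ∣ N.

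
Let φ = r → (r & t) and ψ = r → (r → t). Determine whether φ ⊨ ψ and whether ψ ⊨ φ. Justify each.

Both directions hold; the statement is true.

(⇒) Assume the antecedent. If t is true, r → (r → t) reduces to true regardless of the other variables. If t is false, the antecedent forces (t = F, r = F), and r → (r → t) holds there. Either way r → (r → t) holds.

(⇐) Assume the antecedent. If t is true, r → (r & t) reduces to true regardless of the other variables. If t is false, the antecedent forces (t = F, r = F), and r → (r & t) holds there. Either way r → (r & t) holds.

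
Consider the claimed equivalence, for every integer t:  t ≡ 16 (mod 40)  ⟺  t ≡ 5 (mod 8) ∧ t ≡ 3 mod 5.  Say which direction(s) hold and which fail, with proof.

(⇒) fails and (⇐) fails.

[⇒] This fails: t = 16 gives 16 ≡ 16 (mod 40) but 16 ≡ 0 (mod 8), so the conjunction on the right does not hold.

[⇐] This fails: t = 13 satisfies both congruences on the right (13 ≡ 5 mod 8 and 13 ≡ 3 mod 5) yet 13 ≡ 13 (mod 40), not 16.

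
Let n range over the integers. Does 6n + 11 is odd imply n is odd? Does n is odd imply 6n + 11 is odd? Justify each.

(⇒) fails; (⇐) holds.

(←) Suppose n is odd. Since 6 is even, 6n is even for every n, so 6n + 11 has the same parity as 11, which is odd. Hence 6n + 11 is odd.

(→) This fails: take n = 6. Then 6n + 11 = 47, which is odd, yet n = 6 is even, not odd.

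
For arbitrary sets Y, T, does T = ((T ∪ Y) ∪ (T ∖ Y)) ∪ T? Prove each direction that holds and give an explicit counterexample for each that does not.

The sets are not equal: only the forward inclusion holds.

Forward inclusion. Let x ∈ T. Then either x ∈ T and x ∉ Y; or x ∈ Y ∩ T. In each case x ∈ ((T ∪ Y) ∪ (T ∖ Y)) ∪ T, so T ⊆ ((T ∪ Y) ∪ (T ∖ Y)) ∪ T.

Reverse inclusion. This inclusion fails. Take Y = {1}, T = ∅; then 1 ∈ ((T ∪ Y) ∪ (T ∖ Y)) ∪ T but 1 ∉ T.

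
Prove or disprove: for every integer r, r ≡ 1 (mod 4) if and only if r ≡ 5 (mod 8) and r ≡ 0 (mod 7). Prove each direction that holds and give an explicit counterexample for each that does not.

(⟹) This fails: r = 1 gives 1 ≡ 1 (mod 4) but 1 ≡ 1 (mod 8), so the conjunction on the right does not hold.

(⟸) Conversely, if r ≡ 5 (mod 8) and r ≡ 0 (mod 7), then by the Chinese remainder theorem r ≡ 21 (mod 56). Since 21 ≡ 1 (mod 4) and 4 ∣ 56, we get r ≡ 1 (mod 4).

Only the converse holds.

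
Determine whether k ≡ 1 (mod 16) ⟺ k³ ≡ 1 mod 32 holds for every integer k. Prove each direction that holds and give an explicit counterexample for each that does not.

(⇒) This fails: take k = 17. Then 17 ≡ 1 (mod 16), but 17³ = 4913 ≡ 17 (mod 32), not 1.

(⇐) Conversely, the residues r modulo 32 with r³ ≡ 1 (mod 32) are exactly {1}, and each is ≡ 1 (mod 16).

Only the converse holds.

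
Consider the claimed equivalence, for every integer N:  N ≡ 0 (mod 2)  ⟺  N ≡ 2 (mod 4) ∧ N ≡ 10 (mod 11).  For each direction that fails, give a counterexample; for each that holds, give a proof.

Only the reverse direction holds.

(⇐) If N ≡ 2 (mod 4) and N ≡ 10 (mod 11), then by the Chinese remainder theorem N ≡ 10 (mod 44). Since 10 ≡ 0 (mod 2) and 2 ∣ 44, we get N ≡ 0 (mod 2).

(⇒) This fails: N = 0 gives 0 ≡ 0 (mod 2) but 0 ≡ 0 (mod 4), so the conjunction on the right does not hold.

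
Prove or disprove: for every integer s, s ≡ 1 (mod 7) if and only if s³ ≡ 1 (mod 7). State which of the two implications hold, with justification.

(⇒) Suppose s ≡ 1 (mod 7). Write s = 7j + 1. Then (7j + 1)³ = 343j³ + 147j² + 21j + 1 = 7(49j³ + 21j² + 3j) + 1, so s³ ≡ 1 (mod 7).

(⇐) This fails: take s = 2. Then 2³ = 8 ≡ 1 (mod 7), yet 2 ≡ 2 (mod 7), not 1.

Only the forward direction holds.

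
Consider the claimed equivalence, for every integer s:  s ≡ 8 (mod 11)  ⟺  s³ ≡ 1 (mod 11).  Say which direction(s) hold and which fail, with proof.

Neither implication holds.

(⟹) This fails: take s = 8. Then 8 ≡ 8 (mod 11), but 8³ = 512 ≡ 6 (mod 11), not 1.

(⟸) This fails: take s = 1. Then 1³ = 1 ≡ 1 (mod 11), yet 1 ≡ 1 (mod 11), not 8.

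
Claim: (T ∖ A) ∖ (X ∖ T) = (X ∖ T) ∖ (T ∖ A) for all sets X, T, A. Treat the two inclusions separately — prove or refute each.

Forward inclusion. This inclusion fails. Take X = ∅, T = {1}, A = ∅; then 1 ∈ (T ∖ A) ∖ (X ∖ T) but 1 ∉ (X ∖ T) ∖ (T ∖ A).

Reverse inclusion. This inclusion fails. Take X = {1}, T = ∅, A = ∅; then 1 ∈ (X ∖ T) ∖ (T ∖ A) but 1 ∉ (T ∖ A) ∖ (X ∖ T).

Neither inclusion holds.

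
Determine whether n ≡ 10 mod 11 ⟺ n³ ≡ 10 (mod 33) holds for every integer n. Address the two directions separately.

(←) The residues r modulo 33 with r³ ≡ 10 (mod 33) are exactly {10}, and each is ≡ 10 (mod 11).

(→) This fails: take n = 21. Then 21 ≡ 10 (mod 11), but 21³ = 9261 ≡ 21 (mod 33), not 10.

Only the converse holds.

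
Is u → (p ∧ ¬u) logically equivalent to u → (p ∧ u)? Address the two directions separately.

[⇐] This fails. Under p = T, u = T, the left side is false but the right side is true.

[⇒] Assume the antecedent. If p is true, u → (p ∧ u) reduces to true regardless of the other variables. If p is false, the antecedent forces (p = F, u = F), and u → (p ∧ u) holds there. Either way u → (p ∧ u) holds.

Only the forward direction holds.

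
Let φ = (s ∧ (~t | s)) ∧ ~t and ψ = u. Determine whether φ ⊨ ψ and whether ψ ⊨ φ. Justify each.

Both directions fail.

[⇒] This fails. Under u = F, t = F, s = T, the left side is true but the right side is false.

[⇐] This fails. Under u = T, t = F, s = F, the left side is false but the right side is true.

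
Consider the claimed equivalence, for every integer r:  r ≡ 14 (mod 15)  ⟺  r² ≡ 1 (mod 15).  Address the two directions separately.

Only the forward implication holds.

(⇒) Suppose r ≡ 14 (mod 15). Write r = 15j + 14. Then (15j + 14)² = 225j² + 420j + 196 = 15(15j² + 28j + 13) + 1, so r² ≡ 1 (mod 15).

(⇐) This fails: take r = 1. Then 1² = 1 ≡ 1 (mod 15), yet 1 ≡ 1 (mod 15), not 14.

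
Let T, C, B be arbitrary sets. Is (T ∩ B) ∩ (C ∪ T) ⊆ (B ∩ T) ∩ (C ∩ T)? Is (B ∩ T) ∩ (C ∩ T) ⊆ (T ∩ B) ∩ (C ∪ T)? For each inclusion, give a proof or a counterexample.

(⊆) fails; (⊇) holds.

(⊇) Let x ∈ (B ∩ T) ∩ (C ∩ T). Then x ∈ T ∩ C ∩ B, from which x ∈ (T ∩ B) ∩ (C ∪ T).

(⊆) This inclusion fails. Take T = {1}, C = ∅, B = {1}; then 1 ∈ (T ∩ B) ∩ (C ∪ T) but 1 ∉ (B ∩ T) ∩ (C ∩ T).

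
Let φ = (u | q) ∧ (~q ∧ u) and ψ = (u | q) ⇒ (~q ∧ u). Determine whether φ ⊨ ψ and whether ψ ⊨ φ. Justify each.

Only the forward implication holds.

[⇐] This fails. Under u = F, q = F, the left side is false but the right side is true.

[⇒] Assume the antecedent. If u is true, the antecedent forces (u = T, q = F), and (u | q) ⇒ (~q ∧ u) holds there. If u is false, the antecedent cannot hold. Either way (u | q) ⇒ (~q ∧ u) holds.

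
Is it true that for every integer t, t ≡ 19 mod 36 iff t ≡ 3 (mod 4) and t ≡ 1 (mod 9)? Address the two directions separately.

Equivalent; both directions hold.

(→) Suppose t ≡ 19 (mod 36); write t = 36j + 19. Since 4 ∣ 36, reducing mod 4 gives t ≡ 19 ≡ 3 (mod 4); since 9 ∣ 36, reducing mod 9 gives t ≡ 19 ≡ 1 (mod 9).

(←) Conversely, if t ≡ 3 (mod 4) and t ≡ 1 (mod 9), then by the Chinese remainder theorem t ≡ 19 (mod 36). This is exactly t ≡ 19 (mod 36).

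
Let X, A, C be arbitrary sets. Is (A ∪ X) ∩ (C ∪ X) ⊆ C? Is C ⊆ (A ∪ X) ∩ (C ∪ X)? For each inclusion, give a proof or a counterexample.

(⟹) This inclusion fails. Take X = {1}, A = ∅, C = ∅; then 1 ∈ (A ∪ X) ∩ (C ∪ X) but 1 ∉ C.

(⟸) This inclusion fails. Take X = ∅, A = ∅, C = {1}; then 1 ∈ C but 1 ∉ (A ∪ X) ∩ (C ∪ X).

Neither inclusion holds.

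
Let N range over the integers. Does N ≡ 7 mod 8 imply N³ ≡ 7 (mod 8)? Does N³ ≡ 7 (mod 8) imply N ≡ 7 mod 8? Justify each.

Forward direction. Suppose N ≡ 7 mod 8. Write N = 8j + 7. Then (8j + 7)³ = 512j³ + 1344j² + 1176j + 343 = 8(64j³ + 168j² + 147j + 42) + 7, so N³ ≡ 7 (mod 8).

Converse. Suppose N³ ≡ 7 (mod 8). The only residue r in {0, …, 7} with r³ ≡ 7 (mod 8) is r = 7, so N ≡ 7 (mod 8).

The biconditional holds.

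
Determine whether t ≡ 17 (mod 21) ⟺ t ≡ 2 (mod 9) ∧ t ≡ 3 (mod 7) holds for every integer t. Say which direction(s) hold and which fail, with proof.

(⇒) fails; (⇐) holds.

[⇒] This fails: t = 17 gives 17 ≡ 17 (mod 21) but 17 ≡ 8 (mod 9), so the conjunction on the right does not hold.

[⇐] Conversely, if t ≡ 2 (mod 9) and t ≡ 3 (mod 7), then by the Chinese remainder theorem t ≡ 38 (mod 63). Since 38 ≡ 17 (mod 21) and 21 ∣ 63, we get t ≡ 17 (mod 21).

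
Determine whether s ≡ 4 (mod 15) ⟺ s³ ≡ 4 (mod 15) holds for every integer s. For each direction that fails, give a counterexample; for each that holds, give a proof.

Equivalent; both directions hold.

[⇒] Suppose s ≡ 4 (mod 15). Write s = 15j + 4. Then (15j + 4)³ = 3375j³ + 2700j² + 720j + 64 = 15(225j³ + 180j² + 48j + 4) + 4, so s³ ≡ 4 (mod 15).

[⇐] Conversely, suppose s³ ≡ 4 (mod 15). The only residue r in {0, …, 14} with r³ ≡ 4 (mod 15) is r = 4, so s ≡ 4 (mod 15).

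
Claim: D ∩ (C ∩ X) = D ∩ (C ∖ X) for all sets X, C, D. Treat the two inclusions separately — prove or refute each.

(⊆) This inclusion fails. Take X = {1}, C = {1}, D = {1}; then 1 ∈ D ∩ (C ∩ X) but 1 ∉ D ∩ (C ∖ X).

(⊇) This inclusion fails. Take X = ∅, C = {1}, D = {1}; then 1 ∈ D ∩ (C ∖ X) but 1 ∉ D ∩ (C ∩ X).

Both inclusions fail.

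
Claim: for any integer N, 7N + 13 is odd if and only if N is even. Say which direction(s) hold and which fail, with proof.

(⇒) Suppose 7N + 13 is odd. Since 7 is odd, 7N and N have the same parity, so 7N + 13 ≡ N + 13 (mod 2). As 13 is odd, 7N + 13 is odd exactly when N is even. Thus N is even.

(⇐) Conversely, suppose N is even; write N = 2j. Then 7N + 13 = 7·(2j) + 13 = 2·7j + 13, which is odd.

Both implications hold.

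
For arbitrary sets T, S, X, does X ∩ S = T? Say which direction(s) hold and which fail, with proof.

Neither inclusion holds.

(⊆) This inclusion fails. Take T = ∅, S = {1}, X = {1}; then 1 ∈ X ∩ S but 1 ∉ T.

(⊇) This inclusion fails. Take T = {1}, S = ∅, X = ∅; then 1 ∈ T but 1 ∉ X ∩ S.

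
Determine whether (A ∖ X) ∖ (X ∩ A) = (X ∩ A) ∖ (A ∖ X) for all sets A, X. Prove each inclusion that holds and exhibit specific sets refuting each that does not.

Forward inclusion. This inclusion fails. Take A = {1}, X = ∅; then 1 ∈ (A ∖ X) ∖ (X ∩ A) but 1 ∉ (X ∩ A) ∖ (A ∖ X).

Reverse inclusion. This inclusion fails. Take A = {1}, X = {1}; then 1 ∈ (X ∩ A) ∖ (A ∖ X) but 1 ∉ (A ∖ X) ∖ (X ∩ A).

(⊆) fails and (⊇) fails.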